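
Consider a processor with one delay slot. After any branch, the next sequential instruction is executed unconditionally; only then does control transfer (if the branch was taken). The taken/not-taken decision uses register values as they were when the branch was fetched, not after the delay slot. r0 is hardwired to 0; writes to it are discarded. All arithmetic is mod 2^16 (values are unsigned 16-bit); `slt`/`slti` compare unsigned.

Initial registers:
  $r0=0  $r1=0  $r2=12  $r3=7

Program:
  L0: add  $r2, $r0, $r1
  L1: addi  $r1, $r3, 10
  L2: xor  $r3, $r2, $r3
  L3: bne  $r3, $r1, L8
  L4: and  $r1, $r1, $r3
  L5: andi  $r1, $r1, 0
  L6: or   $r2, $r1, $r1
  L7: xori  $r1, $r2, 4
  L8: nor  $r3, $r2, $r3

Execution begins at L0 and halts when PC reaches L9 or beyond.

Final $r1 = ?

1

PC=0  add  $r2, $r0, $r1     | $r0=0 $r1=0 $r2=0 $r3=7
PC=1  addi  $r1, $r3, 10     | $r0=0 $r1=17 $r2=0 $r3=7
PC=2  xor  $r3, $r2, $r3     | $r0=0 $r1=17 $r2=0 $r3=7
PC=3  bne  $r3, $r1, L8      | $r0=0 $r1=17 $r2=0 $r3=7  [TAKEN]
PC=4  and  $r1, $r1, $r3     | $r0=0 $r1=1 $r2=0 $r3=7
PC=8  nor  $r3, $r2, $r3     | $r0=0 $r1=1 $r2=0 $r3=65528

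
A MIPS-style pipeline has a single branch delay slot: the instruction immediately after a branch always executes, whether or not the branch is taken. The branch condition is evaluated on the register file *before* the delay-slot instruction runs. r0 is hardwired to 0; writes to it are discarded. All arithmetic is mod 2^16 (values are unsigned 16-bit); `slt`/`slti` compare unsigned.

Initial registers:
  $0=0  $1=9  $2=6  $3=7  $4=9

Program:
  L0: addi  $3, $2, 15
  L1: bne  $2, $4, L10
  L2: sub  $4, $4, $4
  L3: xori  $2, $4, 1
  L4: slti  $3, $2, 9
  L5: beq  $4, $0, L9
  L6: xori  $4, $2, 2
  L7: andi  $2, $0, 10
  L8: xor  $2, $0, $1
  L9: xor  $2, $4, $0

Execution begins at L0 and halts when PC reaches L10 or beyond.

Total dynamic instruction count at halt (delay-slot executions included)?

3

[0] addi  $3, $2, 15  →  {$0:0, $1:9, $2:6, $3:21, $4:9}
[1] bne  $2, $4, L10  →  {$0:0, $1:9, $2:6, $3:21, $4:9}  ⟨branch taken⟩
[2] sub  $4, $4, $4  →  {$0:0, $1:9, $2:6, $3:21, $4:0}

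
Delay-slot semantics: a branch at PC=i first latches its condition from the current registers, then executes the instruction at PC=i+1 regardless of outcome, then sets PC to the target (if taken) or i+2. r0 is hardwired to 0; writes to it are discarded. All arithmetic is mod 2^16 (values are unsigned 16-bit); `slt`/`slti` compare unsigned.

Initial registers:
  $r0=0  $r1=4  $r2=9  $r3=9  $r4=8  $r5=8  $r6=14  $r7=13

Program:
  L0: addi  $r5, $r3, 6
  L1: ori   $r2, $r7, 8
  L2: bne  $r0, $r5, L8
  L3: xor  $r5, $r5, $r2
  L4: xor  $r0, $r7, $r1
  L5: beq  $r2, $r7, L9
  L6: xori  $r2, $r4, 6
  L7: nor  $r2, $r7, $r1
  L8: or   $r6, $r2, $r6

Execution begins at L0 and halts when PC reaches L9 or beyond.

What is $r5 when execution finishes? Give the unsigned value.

PC=0  addi  $r5, $r3, 6      | $r0=0 $r1=4 $r2=9 $r3=9 $r4=8 $r5=15 $r6=14 $r7=13
PC=1  ori   $r2, $r7, 8      | $r0=0 $r1=4 $r2=13 $r3=9 $r4=8 $r5=15 $r6=14 $r7=13
PC=2  bne  $r0, $r5, L8      | $r0=0 $r1=4 $r2=13 $r3=9 $r4=8 $r5=15 $r6=14 $r7=13  [TAKEN]
PC=3  xor  $r5, $r5, $r2     | $r0=0 $r1=4 $r2=13 $r3=9 $r4=8 $r5=2 $r6=14 $r7=13
PC=8  or   $r6, $r2, $r6     | $r0=0 $r1=4 $r2=13 $r3=9 $r4=8 $r5=2 $r6=15 $r7=13

2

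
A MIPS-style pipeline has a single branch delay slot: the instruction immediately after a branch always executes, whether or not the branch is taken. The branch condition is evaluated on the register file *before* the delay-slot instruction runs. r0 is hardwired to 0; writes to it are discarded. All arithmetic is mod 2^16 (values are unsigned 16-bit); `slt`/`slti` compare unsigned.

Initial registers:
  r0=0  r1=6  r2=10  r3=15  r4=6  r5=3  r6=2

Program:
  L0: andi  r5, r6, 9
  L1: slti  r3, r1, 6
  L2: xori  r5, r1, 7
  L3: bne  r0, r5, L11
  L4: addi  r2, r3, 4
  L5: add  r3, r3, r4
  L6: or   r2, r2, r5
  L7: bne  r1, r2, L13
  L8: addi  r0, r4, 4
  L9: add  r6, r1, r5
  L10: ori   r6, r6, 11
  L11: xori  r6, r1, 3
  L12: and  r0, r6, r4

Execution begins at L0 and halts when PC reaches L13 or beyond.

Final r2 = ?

PC=0  andi  r5, r6, 9        | r0=0 r1=6 r2=10 r3=15 r4=6 r5=0 r6=2
PC=1  slti  r3, r1, 6        | r0=0 r1=6 r2=10 r3=0 r4=6 r5=0 r6=2
PC=2  xori  r5, r1, 7        | r0=0 r1=6 r2=10 r3=0 r4=6 r5=1 r6=2
PC=3  bne  r0, r5, L11       | r0=0 r1=6 r2=10 r3=0 r4=6 r5=1 r6=2  [TAKEN]
PC=4  addi  r2, r3, 4        | r0=0 r1=6 r2=4 r3=0 r4=6 r5=1 r6=2
PC=11 xori  r6, r1, 3        | r0=0 r1=6 r2=4 r3=0 r4=6 r5=1 r6=5
PC=12 and  r0, r6, r4        | r0=0 r1=6 r2=4 r3=0 r4=6 r5=1 r6=5

4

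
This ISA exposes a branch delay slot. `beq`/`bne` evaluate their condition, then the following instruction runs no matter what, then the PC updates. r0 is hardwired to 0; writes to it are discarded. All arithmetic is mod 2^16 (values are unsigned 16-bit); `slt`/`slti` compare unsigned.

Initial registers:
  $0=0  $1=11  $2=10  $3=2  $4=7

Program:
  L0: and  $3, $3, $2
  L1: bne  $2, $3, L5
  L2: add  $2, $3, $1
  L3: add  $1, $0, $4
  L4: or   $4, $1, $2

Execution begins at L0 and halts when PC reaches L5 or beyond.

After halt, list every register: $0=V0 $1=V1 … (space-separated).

PC=0  and  $3, $3, $2        | $0=0 $1=11 $2=10 $3=2 $4=7
PC=1  bne  $2, $3, L5        | $0=0 $1=11 $2=10 $3=2 $4=7  [TAKEN]
PC=2  add  $2, $3, $1        | $0=0 $1=11 $2=13 $3=2 $4=7

$0=0 $1=11 $2=13 $3=2 $4=7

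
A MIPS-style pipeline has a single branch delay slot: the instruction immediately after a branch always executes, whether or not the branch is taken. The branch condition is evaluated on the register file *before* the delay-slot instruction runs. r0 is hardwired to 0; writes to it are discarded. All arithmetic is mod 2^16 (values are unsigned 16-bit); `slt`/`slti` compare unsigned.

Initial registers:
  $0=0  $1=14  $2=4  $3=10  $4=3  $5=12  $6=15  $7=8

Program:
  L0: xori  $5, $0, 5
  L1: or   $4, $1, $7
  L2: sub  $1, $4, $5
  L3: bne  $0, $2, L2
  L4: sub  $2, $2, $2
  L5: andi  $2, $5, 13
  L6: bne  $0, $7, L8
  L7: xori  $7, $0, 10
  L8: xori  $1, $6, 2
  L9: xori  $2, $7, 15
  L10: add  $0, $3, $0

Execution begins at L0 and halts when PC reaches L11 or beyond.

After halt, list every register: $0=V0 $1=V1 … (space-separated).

PC=0  xori  $5, $0, 5        | $0=0 $1=14 $2=4 $3=10 $4=3 $5=5 $6=15 $7=8
PC=1  or   $4, $1, $7        | $0=0 $1=14 $2=4 $3=10 $4=14 $5=5 $6=15 $7=8
PC=2  sub  $1, $4, $5        | $0=0 $1=9 $2=4 $3=10 $4=14 $5=5 $6=15 $7=8
PC=3  bne  $0, $2, L2        | $0=0 $1=9 $2=4 $3=10 $4=14 $5=5 $6=15 $7=8  [TAKEN]
PC=4  sub  $2, $2, $2        | $0=0 $1=9 $2=0 $3=10 $4=14 $5=5 $6=15 $7=8
PC=2  sub  $1, $4, $5        | $0=0 $1=9 $2=0 $3=10 $4=14 $5=5 $6=15 $7=8
PC=3  bne  $0, $2, L2        | $0=0 $1=9 $2=0 $3=10 $4=14 $5=5 $6=15 $7=8  [not taken]
PC=4  sub  $2, $2, $2        | $0=0 $1=9 $2=0 $3=10 $4=14 $5=5 $6=15 $7=8
PC=5  andi  $2, $5, 13       | $0=0 $1=9 $2=5 $3=10 $4=14 $5=5 $6=15 $7=8
PC=6  bne  $0, $7, L8        | $0=0 $1=9 $2=5 $3=10 $4=14 $5=5 $6=15 $7=8  [TAKEN]
PC=7  xori  $7, $0, 10       | $0=0 $1=9 $2=5 $3=10 $4=14 $5=5 $6=15 $7=10
PC=8  xori  $1, $6, 2        | $0=0 $1=13 $2=5 $3=10 $4=14 $5=5 $6=15 $7=10
PC=9  xori  $2, $7, 15       | $0=0 $1=13 $2=5 $3=10 $4=14 $5=5 $6=15 $7=10
PC=10 add  $0, $3, $0        | $0=0 $1=13 $2=5 $3=10 $4=14 $5=5 $6=15 $7=10

$0=0 $1=13 $2=5 $3=10 $4=14 $5=5 $6=15 $7=10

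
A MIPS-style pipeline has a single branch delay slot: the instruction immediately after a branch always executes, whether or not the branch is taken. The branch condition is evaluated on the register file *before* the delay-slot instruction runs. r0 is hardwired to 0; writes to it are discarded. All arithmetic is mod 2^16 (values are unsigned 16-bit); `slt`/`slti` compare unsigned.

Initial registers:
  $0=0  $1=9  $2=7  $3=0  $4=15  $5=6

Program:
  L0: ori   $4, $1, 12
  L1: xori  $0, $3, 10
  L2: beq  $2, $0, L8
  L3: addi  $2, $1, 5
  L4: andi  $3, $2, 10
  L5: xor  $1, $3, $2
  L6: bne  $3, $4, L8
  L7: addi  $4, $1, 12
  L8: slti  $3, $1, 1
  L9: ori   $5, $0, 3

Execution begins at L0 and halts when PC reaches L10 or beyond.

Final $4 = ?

#0 ori   $4, $1, 12 ; 0/9/7/0/13/6
#1 xori  $0, $3, 10 ; 0/9/7/0/13/6
#2 beq  $2, $0, L8 ; 0/9/7/0/13/6 ; →fallthru
#3 addi  $2, $1, 5 ; 0/9/14/0/13/6
#4 andi  $3, $2, 10 ; 0/9/14/10/13/6
#5 xor  $1, $3, $2 ; 0/4/14/10/13/6
#6 bne  $3, $4, L8 ; 0/4/14/10/13/6 ; →target
#7 addi  $4, $1, 12 ; 0/4/14/10/16/6
#8 slti  $3, $1, 1 ; 0/4/14/0/16/6
#9 ori   $5, $0, 3 ; 0/4/14/0/16/3

16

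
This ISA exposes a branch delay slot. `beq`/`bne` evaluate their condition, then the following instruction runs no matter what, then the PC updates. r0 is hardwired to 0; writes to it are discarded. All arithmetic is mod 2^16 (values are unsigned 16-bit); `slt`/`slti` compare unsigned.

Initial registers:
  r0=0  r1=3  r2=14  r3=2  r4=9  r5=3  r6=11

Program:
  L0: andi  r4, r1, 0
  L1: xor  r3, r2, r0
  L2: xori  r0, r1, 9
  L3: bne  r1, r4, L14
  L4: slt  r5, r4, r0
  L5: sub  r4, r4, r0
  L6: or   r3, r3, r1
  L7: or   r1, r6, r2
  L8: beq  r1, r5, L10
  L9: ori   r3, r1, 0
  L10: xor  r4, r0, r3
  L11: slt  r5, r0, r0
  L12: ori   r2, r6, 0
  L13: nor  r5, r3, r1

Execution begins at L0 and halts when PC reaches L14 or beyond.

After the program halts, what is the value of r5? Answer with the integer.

0

#0 andi  r4, r1, 0 ; 0/3/14/2/0/3/11
#1 xor  r3, r2, r0 ; 0/3/14/14/0/3/11
#2 xori  r0, r1, 9 ; 0/3/14/14/0/3/11
#3 bne  r1, r4, L14 ; 0/3/14/14/0/3/11 ; →target
#4 slt  r5, r4, r0 ; 0/3/14/14/0/0/11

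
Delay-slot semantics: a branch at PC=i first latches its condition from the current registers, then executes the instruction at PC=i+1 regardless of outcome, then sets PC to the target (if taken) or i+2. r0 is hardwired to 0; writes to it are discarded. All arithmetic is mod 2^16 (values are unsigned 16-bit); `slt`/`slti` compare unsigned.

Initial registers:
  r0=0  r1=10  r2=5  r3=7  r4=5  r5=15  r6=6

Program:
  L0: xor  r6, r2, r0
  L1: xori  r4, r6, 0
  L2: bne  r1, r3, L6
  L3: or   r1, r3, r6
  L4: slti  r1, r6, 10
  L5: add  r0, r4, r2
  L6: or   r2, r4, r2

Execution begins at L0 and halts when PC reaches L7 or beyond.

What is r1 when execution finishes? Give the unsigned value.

7

[0] xor  r6, r2, r0  →  {r0:0, r1:10, r2:5, r3:7, r4:5, r5:15, r6:5}
[1] xori  r4, r6, 0  →  {r0:0, r1:10, r2:5, r3:7, r4:5, r5:15, r6:5}
[2] bne  r1, r3, L6  →  {r0:0, r1:10, r2:5, r3:7, r4:5, r5:15, r6:5}  ⟨branch taken⟩
[3] or   r1, r3, r6  →  {r0:0, r1:7, r2:5, r3:7, r4:5, r5:15, r6:5}
[6] or   r2, r4, r2  →  {r0:0, r1:7, r2:5, r3:7, r4:5, r5:15, r6:5}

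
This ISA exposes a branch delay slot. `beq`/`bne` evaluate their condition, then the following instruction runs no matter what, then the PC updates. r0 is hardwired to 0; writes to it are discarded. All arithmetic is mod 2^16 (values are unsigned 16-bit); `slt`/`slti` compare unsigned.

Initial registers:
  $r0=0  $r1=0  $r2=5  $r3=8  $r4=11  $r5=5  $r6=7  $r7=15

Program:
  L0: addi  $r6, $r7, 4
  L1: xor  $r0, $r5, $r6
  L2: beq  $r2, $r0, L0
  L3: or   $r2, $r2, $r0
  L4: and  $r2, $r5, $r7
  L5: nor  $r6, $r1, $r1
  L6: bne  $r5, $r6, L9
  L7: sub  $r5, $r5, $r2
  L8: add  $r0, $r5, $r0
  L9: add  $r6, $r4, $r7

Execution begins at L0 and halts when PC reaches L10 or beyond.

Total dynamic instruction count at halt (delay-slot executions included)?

9

PC=0  addi  $r6, $r7, 4      | $r0=0 $r1=0 $r2=5 $r3=8 $r4=11 $r5=5 $r6=19 $r7=15
PC=1  xor  $r0, $r5, $r6     | $r0=0 $r1=0 $r2=5 $r3=8 $r4=11 $r5=5 $r6=19 $r7=15
PC=2  beq  $r2, $r0, L0      | $r0=0 $r1=0 $r2=5 $r3=8 $r4=11 $r5=5 $r6=19 $r7=15  [not taken]
PC=3  or   $r2, $r2, $r0     | $r0=0 $r1=0 $r2=5 $r3=8 $r4=11 $r5=5 $r6=19 $r7=15
PC=4  and  $r2, $r5, $r7     | $r0=0 $r1=0 $r2=5 $r3=8 $r4=11 $r5=5 $r6=19 $r7=15
PC=5  nor  $r6, $r1, $r1     | $r0=0 $r1=0 $r2=5 $r3=8 $r4=11 $r5=5 $r6=65535 $r7=15
PC=6  bne  $r5, $r6, L9      | $r0=0 $r1=0 $r2=5 $r3=8 $r4=11 $r5=5 $r6=65535 $r7=15  [TAKEN]
PC=7  sub  $r5, $r5, $r2     | $r0=0 $r1=0 $r2=5 $r3=8 $r4=11 $r5=0 $r6=65535 $r7=15
PC=9  add  $r6, $r4, $r7     | $r0=0 $r1=0 $r2=5 $r3=8 $r4=11 $r5=0 $r6=26 $r7=15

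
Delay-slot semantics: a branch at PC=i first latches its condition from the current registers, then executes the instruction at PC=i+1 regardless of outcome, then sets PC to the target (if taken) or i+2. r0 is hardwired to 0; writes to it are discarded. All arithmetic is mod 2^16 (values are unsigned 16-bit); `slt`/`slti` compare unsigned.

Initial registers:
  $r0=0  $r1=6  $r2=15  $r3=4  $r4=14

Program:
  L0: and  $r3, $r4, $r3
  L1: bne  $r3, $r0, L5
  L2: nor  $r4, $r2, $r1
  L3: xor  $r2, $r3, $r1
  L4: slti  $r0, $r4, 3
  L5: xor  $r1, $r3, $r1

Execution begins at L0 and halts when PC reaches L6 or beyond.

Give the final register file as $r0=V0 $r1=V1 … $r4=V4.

$r0=0 $r1=2 $r2=15 $r3=4 $r4=65520

#0 and  $r3, $r4, $r3 ; 0/6/15/4/14
#1 bne  $r3, $r0, L5 ; 0/6/15/4/14 ; →target
#2 nor  $r4, $r2, $r1 ; 0/6/15/4/65520
#5 xor  $r1, $r3, $r1 ; 0/2/15/4/65520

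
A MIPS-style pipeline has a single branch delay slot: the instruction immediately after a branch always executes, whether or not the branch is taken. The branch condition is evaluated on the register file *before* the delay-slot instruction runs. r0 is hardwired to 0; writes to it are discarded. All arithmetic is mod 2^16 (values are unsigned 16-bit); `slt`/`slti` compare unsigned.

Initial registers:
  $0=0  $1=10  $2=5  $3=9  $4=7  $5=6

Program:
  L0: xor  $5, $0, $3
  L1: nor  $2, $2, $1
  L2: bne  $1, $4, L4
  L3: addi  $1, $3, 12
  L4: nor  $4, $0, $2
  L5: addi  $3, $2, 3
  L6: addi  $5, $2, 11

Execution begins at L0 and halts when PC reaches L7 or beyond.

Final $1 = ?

[0] xor  $5, $0, $3  →  {$0:0, $1:10, $2:5, $3:9, $4:7, $5:9}
[1] nor  $2, $2, $1  →  {$0:0, $1:10, $2:65520, $3:9, $4:7, $5:9}
[2] bne  $1, $4, L4  →  {$0:0, $1:10, $2:65520, $3:9, $4:7, $5:9}  ⟨branch taken⟩
[3] addi  $1, $3, 12  →  {$0:0, $1:21, $2:65520, $3:9, $4:7, $5:9}
[4] nor  $4, $0, $2  →  {$0:0, $1:21, $2:65520, $3:9, $4:15, $5:9}
[5] addi  $3, $2, 3  →  {$0:0, $1:21, $2:65520, $3:65523, $4:15, $5:9}
[6] addi  $5, $2, 11  →  {$0:0, $1:21, $2:65520, $3:65523, $4:15, $5:65531}

21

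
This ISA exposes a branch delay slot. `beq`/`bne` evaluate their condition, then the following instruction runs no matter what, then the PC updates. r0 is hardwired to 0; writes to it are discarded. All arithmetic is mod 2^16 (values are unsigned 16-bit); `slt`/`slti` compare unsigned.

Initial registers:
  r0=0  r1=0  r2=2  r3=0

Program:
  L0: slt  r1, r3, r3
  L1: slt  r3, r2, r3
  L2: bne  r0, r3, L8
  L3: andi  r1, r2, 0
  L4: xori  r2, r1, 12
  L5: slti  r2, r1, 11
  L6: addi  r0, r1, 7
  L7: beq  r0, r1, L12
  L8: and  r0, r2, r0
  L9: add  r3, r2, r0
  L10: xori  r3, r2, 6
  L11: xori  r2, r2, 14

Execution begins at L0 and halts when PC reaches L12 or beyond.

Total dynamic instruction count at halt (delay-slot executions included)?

9

PC=0  slt  r1, r3, r3        | r0=0 r1=0 r2=2 r3=0
PC=1  slt  r3, r2, r3        | r0=0 r1=0 r2=2 r3=0
PC=2  bne  r0, r3, L8        | r0=0 r1=0 r2=2 r3=0  [not taken]
PC=3  andi  r1, r2, 0        | r0=0 r1=0 r2=2 r3=0
PC=4  xori  r2, r1, 12       | r0=0 r1=0 r2=12 r3=0
PC=5  slti  r2, r1, 11       | r0=0 r1=0 r2=1 r3=0
PC=6  addi  r0, r1, 7        | r0=0 r1=0 r2=1 r3=0
PC=7  beq  r0, r1, L12       | r0=0 r1=0 r2=1 r3=0  [TAKEN]
PC=8  and  r0, r2, r0        | r0=0 r1=0 r2=1 r3=0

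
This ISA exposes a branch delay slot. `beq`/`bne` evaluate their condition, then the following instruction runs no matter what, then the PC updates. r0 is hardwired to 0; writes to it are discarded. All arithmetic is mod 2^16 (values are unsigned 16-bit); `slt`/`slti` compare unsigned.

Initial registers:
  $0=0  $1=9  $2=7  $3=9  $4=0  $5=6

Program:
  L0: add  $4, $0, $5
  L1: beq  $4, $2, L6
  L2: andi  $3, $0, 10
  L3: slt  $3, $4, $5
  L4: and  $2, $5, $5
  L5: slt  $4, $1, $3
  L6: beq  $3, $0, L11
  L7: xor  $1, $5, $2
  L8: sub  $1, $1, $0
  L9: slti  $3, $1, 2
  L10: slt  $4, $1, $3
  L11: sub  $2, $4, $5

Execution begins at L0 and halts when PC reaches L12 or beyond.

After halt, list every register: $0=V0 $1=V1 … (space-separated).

  step pc=0: add  $4, $0, $5  regs=(0,9,7,9,6,6)
  step pc=1: beq  $4, $2, L6  cond=F  regs=(0,9,7,9,6,6)
  step pc=2: andi  $3, $0, 10  regs=(0,9,7,0,6,6)
  step pc=3: slt  $3, $4, $5  regs=(0,9,7,0,6,6)
  step pc=4: and  $2, $5, $5  regs=(0,9,6,0,6,6)
  step pc=5: slt  $4, $1, $3  regs=(0,9,6,0,0,6)
  step pc=6: beq  $3, $0, L11  cond=T  regs=(0,9,6,0,0,6)
  step pc=7: xor  $1, $5, $2  regs=(0,0,6,0,0,6)
  step pc=11: sub  $2, $4, $5  regs=(0,0,65530,0,0,6)

$0=0 $1=0 $2=65530 $3=0 $4=0 $5=6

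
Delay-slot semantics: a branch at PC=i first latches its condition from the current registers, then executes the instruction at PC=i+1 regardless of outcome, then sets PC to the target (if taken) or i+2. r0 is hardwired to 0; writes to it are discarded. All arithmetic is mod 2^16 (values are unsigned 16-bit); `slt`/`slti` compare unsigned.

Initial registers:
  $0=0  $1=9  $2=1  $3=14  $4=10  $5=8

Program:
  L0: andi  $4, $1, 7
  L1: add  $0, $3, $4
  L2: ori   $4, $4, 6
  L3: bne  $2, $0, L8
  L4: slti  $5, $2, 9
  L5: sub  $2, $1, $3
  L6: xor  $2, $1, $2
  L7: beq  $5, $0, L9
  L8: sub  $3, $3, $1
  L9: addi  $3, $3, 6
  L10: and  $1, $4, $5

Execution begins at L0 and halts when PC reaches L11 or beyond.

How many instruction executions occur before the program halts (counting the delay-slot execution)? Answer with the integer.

8

#0 andi  $4, $1, 7 ; 0/9/1/14/1/8
#1 add  $0, $3, $4 ; 0/9/1/14/1/8
#2 ori   $4, $4, 6 ; 0/9/1/14/7/8
#3 bne  $2, $0, L8 ; 0/9/1/14/7/8 ; →target
#4 slti  $5, $2, 9 ; 0/9/1/14/7/1
#8 sub  $3, $3, $1 ; 0/9/1/5/7/1
#9 addi  $3, $3, 6 ; 0/9/1/11/7/1
#10 and  $1, $4, $5 ; 0/1/1/11/7/1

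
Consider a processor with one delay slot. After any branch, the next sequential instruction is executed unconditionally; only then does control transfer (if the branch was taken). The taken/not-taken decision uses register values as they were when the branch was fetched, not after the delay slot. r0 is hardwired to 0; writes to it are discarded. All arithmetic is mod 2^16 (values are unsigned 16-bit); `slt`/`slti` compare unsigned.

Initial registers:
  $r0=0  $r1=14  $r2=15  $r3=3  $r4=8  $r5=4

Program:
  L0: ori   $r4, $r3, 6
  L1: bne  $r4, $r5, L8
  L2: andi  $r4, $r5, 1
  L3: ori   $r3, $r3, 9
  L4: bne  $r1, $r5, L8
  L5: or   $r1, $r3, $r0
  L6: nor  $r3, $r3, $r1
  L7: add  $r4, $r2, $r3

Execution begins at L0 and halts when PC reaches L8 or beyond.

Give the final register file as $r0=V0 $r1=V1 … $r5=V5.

  step pc=0: ori   $r4, $r3, 6  regs=(0,14,15,3,7,4)
  step pc=1: bne  $r4, $r5, L8  cond=T  regs=(0,14,15,3,7,4)
  step pc=2: andi  $r4, $r5, 1  regs=(0,14,15,3,0,4)

$r0=0 $r1=14 $r2=15 $r3=3 $r4=0 $r5=4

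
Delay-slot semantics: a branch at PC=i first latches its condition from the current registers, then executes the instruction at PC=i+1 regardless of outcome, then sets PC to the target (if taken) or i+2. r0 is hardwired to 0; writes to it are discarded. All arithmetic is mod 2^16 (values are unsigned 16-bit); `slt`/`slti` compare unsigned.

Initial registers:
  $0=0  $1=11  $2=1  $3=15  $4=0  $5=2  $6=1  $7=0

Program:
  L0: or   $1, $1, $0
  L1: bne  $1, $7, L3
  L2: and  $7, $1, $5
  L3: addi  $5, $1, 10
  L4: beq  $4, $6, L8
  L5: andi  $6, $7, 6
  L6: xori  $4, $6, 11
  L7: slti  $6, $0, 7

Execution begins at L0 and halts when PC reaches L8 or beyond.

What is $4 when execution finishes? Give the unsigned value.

PC=0  or   $1, $1, $0        | $0=0 $1=11 $2=1 $3=15 $4=0 $5=2 $6=1 $7=0
PC=1  bne  $1, $7, L3        | $0=0 $1=11 $2=1 $3=15 $4=0 $5=2 $6=1 $7=0  [TAKEN]
PC=2  and  $7, $1, $5        | $0=0 $1=11 $2=1 $3=15 $4=0 $5=2 $6=1 $7=2
PC=3  addi  $5, $1, 10       | $0=0 $1=11 $2=1 $3=15 $4=0 $5=21 $6=1 $7=2
PC=4  beq  $4, $6, L8        | $0=0 $1=11 $2=1 $3=15 $4=0 $5=21 $6=1 $7=2  [not taken]
PC=5  andi  $6, $7, 6        | $0=0 $1=11 $2=1 $3=15 $4=0 $5=21 $6=2 $7=2
PC=6  xori  $4, $6, 11       | $0=0 $1=11 $2=1 $3=15 $4=9 $5=21 $6=2 $7=2
PC=7  slti  $6, $0, 7        | $0=0 $1=11 $2=1 $3=15 $4=9 $5=21 $6=1 $7=2

9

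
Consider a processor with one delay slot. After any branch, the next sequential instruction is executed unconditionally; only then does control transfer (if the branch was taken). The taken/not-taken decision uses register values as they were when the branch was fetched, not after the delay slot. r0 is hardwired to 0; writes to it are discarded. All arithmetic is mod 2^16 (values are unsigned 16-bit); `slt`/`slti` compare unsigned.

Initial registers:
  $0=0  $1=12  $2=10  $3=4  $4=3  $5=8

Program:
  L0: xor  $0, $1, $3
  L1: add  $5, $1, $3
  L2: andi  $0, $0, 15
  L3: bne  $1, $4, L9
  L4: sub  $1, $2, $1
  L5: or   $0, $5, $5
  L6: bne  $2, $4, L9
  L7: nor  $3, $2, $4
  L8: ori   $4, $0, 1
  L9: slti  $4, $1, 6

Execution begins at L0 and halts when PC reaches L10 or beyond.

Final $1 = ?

65534

PC=0  xor  $0, $1, $3        | $0=0 $1=12 $2=10 $3=4 $4=3 $5=8
PC=1  add  $5, $1, $3        | $0=0 $1=12 $2=10 $3=4 $4=3 $5=16
PC=2  andi  $0, $0, 15       | $0=0 $1=12 $2=10 $3=4 $4=3 $5=16
PC=3  bne  $1, $4, L9        | $0=0 $1=12 $2=10 $3=4 $4=3 $5=16  [TAKEN]
PC=4  sub  $1, $2, $1        | $0=0 $1=65534 $2=10 $3=4 $4=3 $5=16
PC=9  slti  $4, $1, 6        | $0=0 $1=65534 $2=10 $3=4 $4=0 $5=16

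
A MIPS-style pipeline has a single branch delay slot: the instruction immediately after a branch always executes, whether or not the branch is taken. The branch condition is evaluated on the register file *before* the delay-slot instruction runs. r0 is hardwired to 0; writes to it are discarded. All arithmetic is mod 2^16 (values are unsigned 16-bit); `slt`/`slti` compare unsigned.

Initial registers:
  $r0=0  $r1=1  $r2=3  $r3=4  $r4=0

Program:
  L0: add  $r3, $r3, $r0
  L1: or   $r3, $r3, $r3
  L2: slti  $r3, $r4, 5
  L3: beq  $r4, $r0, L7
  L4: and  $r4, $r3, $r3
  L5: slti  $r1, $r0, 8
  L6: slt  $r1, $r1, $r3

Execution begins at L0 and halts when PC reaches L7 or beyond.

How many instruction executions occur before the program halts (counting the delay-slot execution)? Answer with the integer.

5

  step pc=0: add  $r3, $r3, $r0  regs=(0,1,3,4,0)
  step pc=1: or   $r3, $r3, $r3  regs=(0,1,3,4,0)
  step pc=2: slti  $r3, $r4, 5  regs=(0,1,3,1,0)
  step pc=3: beq  $r4, $r0, L7  cond=T  regs=(0,1,3,1,0)
  step pc=4: and  $r4, $r3, $r3  regs=(0,1,3,1,1)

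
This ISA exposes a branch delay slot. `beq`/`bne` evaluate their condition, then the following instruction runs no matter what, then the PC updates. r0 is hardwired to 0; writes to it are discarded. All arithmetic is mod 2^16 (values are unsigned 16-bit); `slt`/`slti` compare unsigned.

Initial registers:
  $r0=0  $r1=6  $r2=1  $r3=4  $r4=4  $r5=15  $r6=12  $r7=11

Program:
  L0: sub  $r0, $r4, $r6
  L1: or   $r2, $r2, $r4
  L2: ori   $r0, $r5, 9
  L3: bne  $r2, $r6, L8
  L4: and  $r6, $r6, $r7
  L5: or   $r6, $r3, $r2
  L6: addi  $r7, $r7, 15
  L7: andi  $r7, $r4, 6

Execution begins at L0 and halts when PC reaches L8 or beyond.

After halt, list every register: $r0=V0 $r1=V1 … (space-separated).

$r0=0 $r1=6 $r2=5 $r3=4 $r4=4 $r5=15 $r6=8 $r7=11

  step pc=0: sub  $r0, $r4, $r6  regs=(0,6,1,4,4,15,12,11)
  step pc=1: or   $r2, $r2, $r4  regs=(0,6,5,4,4,15,12,11)
  step pc=2: ori   $r0, $r5, 9  regs=(0,6,5,4,4,15,12,11)
  step pc=3: bne  $r2, $r6, L8  cond=T  regs=(0,6,5,4,4,15,12,11)
  step pc=4: and  $r6, $r6, $r7  regs=(0,6,5,4,4,15,8,11)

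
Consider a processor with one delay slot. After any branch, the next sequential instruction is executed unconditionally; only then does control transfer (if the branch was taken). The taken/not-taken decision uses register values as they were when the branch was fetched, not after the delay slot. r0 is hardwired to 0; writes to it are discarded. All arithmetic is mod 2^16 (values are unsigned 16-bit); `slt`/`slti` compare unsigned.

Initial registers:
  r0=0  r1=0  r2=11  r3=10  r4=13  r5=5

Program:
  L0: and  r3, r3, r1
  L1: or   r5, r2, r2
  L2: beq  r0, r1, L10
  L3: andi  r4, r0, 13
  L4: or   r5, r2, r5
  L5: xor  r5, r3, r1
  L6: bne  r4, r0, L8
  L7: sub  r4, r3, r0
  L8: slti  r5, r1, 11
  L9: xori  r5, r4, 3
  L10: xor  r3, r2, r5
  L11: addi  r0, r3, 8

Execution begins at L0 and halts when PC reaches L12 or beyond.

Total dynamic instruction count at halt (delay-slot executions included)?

[0] and  r3, r3, r1  →  {r0:0, r1:0, r2:11, r3:0, r4:13, r5:5}
[1] or   r5, r2, r2  →  {r0:0, r1:0, r2:11, r3:0, r4:13, r5:11}
[2] beq  r0, r1, L10  →  {r0:0, r1:0, r2:11, r3:0, r4:13, r5:11}  ⟨branch taken⟩
[3] andi  r4, r0, 13  →  {r0:0, r1:0, r2:11, r3:0, r4:0, r5:11}
[10] xor  r3, r2, r5  →  {r0:0, r1:0, r2:11, r3:0, r4:0, r5:11}
[11] addi  r0, r3, 8  →  {r0:0, r1:0, r2:11, r3:0, r4:0, r5:11}

6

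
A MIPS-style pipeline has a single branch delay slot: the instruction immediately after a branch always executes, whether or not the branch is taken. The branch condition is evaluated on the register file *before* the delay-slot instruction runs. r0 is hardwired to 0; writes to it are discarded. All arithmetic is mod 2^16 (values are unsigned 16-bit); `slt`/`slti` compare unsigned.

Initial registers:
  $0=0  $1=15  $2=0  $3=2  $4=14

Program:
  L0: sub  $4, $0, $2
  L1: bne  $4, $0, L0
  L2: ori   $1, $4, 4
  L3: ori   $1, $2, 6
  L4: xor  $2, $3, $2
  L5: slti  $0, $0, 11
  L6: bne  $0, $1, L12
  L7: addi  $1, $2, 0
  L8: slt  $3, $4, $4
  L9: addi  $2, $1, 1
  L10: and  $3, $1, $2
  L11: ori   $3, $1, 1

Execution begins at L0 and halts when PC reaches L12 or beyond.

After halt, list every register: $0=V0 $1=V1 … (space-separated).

$0=0 $1=2 $2=2 $3=2 $4=0

  step pc=0: sub  $4, $0, $2  regs=(0,15,0,2,0)
  step pc=1: bne  $4, $0, L0  cond=F  regs=(0,15,0,2,0)
  step pc=2: ori   $1, $4, 4  regs=(0,4,0,2,0)
  step pc=3: ori   $1, $2, 6  regs=(0,6,0,2,0)
  step pc=4: xor  $2, $3, $2  regs=(0,6,2,2,0)
  step pc=5: slti  $0, $0, 11  regs=(0,6,2,2,0)
  step pc=6: bne  $0, $1, L12  cond=T  regs=(0,6,2,2,0)
  step pc=7: addi  $1, $2, 0  regs=(0,2,2,2,0)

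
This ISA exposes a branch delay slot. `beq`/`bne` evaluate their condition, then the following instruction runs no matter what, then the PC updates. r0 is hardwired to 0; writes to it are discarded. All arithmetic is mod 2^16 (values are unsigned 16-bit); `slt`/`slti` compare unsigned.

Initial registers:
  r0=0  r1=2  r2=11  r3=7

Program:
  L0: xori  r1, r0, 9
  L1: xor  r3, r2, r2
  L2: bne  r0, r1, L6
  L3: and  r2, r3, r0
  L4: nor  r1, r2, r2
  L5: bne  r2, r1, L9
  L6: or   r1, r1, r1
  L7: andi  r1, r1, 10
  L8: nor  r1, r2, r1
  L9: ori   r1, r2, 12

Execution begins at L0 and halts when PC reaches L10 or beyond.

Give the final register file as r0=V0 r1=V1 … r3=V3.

r0=0 r1=12 r2=0 r3=0

PC=0  xori  r1, r0, 9        | r0=0 r1=9 r2=11 r3=7
PC=1  xor  r3, r2, r2        | r0=0 r1=9 r2=11 r3=0
PC=2  bne  r0, r1, L6        | r0=0 r1=9 r2=11 r3=0  [TAKEN]
PC=3  and  r2, r3, r0        | r0=0 r1=9 r2=0 r3=0
PC=6  or   r1, r1, r1        | r0=0 r1=9 r2=0 r3=0
PC=7  andi  r1, r1, 10       | r0=0 r1=8 r2=0 r3=0
PC=8  nor  r1, r2, r1        | r0=0 r1=65527 r2=0 r3=0
PC=9  ori   r1, r2, 12       | r0=0 r1=12 r2=0 r3=0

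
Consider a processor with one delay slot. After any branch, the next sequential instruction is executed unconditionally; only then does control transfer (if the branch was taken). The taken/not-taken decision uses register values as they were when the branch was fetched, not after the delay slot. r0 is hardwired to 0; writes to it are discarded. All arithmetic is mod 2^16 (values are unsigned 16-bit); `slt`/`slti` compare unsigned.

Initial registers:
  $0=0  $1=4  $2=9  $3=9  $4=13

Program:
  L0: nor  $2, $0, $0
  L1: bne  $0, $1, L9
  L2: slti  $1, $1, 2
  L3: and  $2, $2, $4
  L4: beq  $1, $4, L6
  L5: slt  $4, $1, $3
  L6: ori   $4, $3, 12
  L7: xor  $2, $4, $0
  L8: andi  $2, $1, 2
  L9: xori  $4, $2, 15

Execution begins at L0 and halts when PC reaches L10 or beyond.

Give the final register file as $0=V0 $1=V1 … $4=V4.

$0=0 $1=0 $2=65535 $3=9 $4=65520

#0 nor  $2, $0, $0 ; 0/4/65535/9/13
#1 bne  $0, $1, L9 ; 0/4/65535/9/13 ; →target
#2 slti  $1, $1, 2 ; 0/0/65535/9/13
#9 xori  $4, $2, 15 ; 0/0/65535/9/65520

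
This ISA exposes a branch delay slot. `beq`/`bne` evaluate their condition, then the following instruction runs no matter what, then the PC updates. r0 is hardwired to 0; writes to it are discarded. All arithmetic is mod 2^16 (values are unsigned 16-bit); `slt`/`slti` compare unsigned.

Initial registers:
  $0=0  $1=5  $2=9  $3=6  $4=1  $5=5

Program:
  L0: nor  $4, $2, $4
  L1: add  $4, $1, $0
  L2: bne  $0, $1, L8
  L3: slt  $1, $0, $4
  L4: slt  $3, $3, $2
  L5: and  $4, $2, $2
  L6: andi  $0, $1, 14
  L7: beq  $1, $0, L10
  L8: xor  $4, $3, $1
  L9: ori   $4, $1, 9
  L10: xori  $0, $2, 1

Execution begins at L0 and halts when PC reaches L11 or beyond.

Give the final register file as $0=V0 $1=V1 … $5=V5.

PC=0  nor  $4, $2, $4        | $0=0 $1=5 $2=9 $3=6 $4=65526 $5=5
PC=1  add  $4, $1, $0        | $0=0 $1=5 $2=9 $3=6 $4=5 $5=5
PC=2  bne  $0, $1, L8        | $0=0 $1=5 $2=9 $3=6 $4=5 $5=5  [TAKEN]
PC=3  slt  $1, $0, $4        | $0=0 $1=1 $2=9 $3=6 $4=5 $5=5
PC=8  xor  $4, $3, $1        | $0=0 $1=1 $2=9 $3=6 $4=7 $5=5
PC=9  ori   $4, $1, 9        | $0=0 $1=1 $2=9 $3=6 $4=9 $5=5
PC=10 xori  $0, $2, 1        | $0=0 $1=1 $2=9 $3=6 $4=9 $5=5

$0=0 $1=1 $2=9 $3=6 $4=9 $5=5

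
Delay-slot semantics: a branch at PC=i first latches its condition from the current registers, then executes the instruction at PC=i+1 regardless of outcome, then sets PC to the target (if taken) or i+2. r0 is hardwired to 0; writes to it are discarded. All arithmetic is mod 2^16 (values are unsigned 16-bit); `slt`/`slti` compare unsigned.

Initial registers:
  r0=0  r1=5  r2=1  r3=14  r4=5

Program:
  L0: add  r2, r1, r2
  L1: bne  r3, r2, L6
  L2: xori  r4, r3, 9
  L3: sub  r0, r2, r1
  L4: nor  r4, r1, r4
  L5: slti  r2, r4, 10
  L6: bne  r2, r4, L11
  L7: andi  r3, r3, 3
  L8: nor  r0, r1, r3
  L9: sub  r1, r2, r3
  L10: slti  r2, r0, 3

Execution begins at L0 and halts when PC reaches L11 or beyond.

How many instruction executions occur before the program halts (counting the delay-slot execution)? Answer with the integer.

#0 add  r2, r1, r2 ; 0/5/6/14/5
#1 bne  r3, r2, L6 ; 0/5/6/14/5 ; →target
#2 xori  r4, r3, 9 ; 0/5/6/14/7
#6 bne  r2, r4, L11 ; 0/5/6/14/7 ; →target
#7 andi  r3, r3, 3 ; 0/5/6/2/7

5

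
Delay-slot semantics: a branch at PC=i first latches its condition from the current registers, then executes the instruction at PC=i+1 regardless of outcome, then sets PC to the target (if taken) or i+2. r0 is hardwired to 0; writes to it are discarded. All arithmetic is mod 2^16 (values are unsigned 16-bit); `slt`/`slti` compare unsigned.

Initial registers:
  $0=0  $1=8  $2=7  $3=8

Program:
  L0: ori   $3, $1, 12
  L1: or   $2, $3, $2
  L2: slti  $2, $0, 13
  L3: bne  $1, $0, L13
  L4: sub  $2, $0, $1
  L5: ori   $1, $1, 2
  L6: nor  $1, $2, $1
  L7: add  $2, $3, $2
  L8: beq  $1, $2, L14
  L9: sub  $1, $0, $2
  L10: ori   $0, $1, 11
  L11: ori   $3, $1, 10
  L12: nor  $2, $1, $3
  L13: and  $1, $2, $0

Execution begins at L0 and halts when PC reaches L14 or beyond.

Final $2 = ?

65528

#0 ori   $3, $1, 12 ; 0/8/7/12
#1 or   $2, $3, $2 ; 0/8/15/12
#2 slti  $2, $0, 13 ; 0/8/1/12
#3 bne  $1, $0, L13 ; 0/8/1/12 ; →target
#4 sub  $2, $0, $1 ; 0/8/65528/12
#13 and  $1, $2, $0 ; 0/0/65528/12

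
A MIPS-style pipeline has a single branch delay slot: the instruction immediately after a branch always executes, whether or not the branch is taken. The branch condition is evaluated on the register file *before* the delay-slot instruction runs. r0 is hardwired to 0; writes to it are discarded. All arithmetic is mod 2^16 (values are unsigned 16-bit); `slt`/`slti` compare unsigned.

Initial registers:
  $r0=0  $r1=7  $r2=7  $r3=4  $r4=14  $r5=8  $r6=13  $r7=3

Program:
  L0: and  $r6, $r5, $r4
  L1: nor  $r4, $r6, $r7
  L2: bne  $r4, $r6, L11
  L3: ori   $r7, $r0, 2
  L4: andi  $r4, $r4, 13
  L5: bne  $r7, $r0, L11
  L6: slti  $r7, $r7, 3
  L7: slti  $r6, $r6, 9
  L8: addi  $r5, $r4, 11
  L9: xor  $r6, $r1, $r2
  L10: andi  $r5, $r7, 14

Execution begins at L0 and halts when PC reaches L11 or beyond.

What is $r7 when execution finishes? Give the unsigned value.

#0 and  $r6, $r5, $r4 ; 0/7/7/4/14/8/8/3
#1 nor  $r4, $r6, $r7 ; 0/7/7/4/65524/8/8/3
#2 bne  $r4, $r6, L11 ; 0/7/7/4/65524/8/8/3 ; →target
#3 ori   $r7, $r0, 2 ; 0/7/7/4/65524/8/8/2

2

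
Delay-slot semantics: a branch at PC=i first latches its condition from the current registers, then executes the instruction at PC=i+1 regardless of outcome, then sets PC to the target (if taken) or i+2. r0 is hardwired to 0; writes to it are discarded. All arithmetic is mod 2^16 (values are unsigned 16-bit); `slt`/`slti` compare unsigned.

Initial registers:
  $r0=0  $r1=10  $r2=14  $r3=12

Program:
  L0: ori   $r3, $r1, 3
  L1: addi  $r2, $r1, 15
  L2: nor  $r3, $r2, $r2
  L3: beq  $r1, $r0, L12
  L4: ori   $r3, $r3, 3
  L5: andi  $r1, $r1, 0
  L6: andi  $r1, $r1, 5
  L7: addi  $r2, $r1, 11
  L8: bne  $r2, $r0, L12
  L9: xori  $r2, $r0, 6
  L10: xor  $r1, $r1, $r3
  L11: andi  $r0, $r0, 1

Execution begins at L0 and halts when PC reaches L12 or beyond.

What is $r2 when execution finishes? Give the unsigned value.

[0] ori   $r3, $r1, 3  →  {$r0:0, $r1:10, $r2:14, $r3:11}
[1] addi  $r2, $r1, 15  →  {$r0:0, $r1:10, $r2:25, $r3:11}
[2] nor  $r3, $r2, $r2  →  {$r0:0, $r1:10, $r2:25, $r3:65510}
[3] beq  $r1, $r0, L12  →  {$r0:0, $r1:10, $r2:25, $r3:65510}  ⟨branch fallthrough⟩
[4] ori   $r3, $r3, 3  →  {$r0:0, $r1:10, $r2:25, $r3:65511}
[5] andi  $r1, $r1, 0  →  {$r0:0, $r1:0, $r2:25, $r3:65511}
[6] andi  $r1, $r1, 5  →  {$r0:0, $r1:0, $r2:25, $r3:65511}
[7] addi  $r2, $r1, 11  →  {$r0:0, $r1:0, $r2:11, $r3:65511}
[8] bne  $r2, $r0, L12  →  {$r0:0, $r1:0, $r2:11, $r3:65511}  ⟨branch taken⟩
[9] xori  $r2, $r0, 6  →  {$r0:0, $r1:0, $r2:6, $r3:65511}

6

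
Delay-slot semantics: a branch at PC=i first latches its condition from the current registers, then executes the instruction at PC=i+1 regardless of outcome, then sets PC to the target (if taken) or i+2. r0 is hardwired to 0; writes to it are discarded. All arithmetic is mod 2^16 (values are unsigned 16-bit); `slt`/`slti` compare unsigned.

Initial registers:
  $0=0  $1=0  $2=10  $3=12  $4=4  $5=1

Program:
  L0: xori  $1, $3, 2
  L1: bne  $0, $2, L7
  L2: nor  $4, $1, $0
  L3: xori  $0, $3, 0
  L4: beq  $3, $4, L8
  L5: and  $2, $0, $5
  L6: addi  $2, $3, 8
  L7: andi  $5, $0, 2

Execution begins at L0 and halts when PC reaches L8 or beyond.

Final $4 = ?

#0 xori  $1, $3, 2 ; 0/14/10/12/4/1
#1 bne  $0, $2, L7 ; 0/14/10/12/4/1 ; →target
#2 nor  $4, $1, $0 ; 0/14/10/12/65521/1
#7 andi  $5, $0, 2 ; 0/14/10/12/65521/0

65521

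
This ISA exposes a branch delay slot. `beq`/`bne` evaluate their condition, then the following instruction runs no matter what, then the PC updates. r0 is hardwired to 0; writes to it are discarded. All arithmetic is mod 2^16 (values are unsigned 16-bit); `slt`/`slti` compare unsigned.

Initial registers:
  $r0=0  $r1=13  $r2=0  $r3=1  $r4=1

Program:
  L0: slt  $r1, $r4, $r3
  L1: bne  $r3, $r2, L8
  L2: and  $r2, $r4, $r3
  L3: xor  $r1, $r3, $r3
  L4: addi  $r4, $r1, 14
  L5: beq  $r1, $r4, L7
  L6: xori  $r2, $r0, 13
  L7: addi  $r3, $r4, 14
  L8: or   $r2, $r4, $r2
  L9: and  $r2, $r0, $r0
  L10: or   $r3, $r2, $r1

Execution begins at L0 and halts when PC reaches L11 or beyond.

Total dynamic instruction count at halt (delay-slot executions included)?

#0 slt  $r1, $r4, $r3 ; 0/0/0/1/1
#1 bne  $r3, $r2, L8 ; 0/0/0/1/1 ; →target
#2 and  $r2, $r4, $r3 ; 0/0/1/1/1
#8 or   $r2, $r4, $r2 ; 0/0/1/1/1
#9 and  $r2, $r0, $r0 ; 0/0/0/1/1
#10 or   $r3, $r2, $r1 ; 0/0/0/0/1

6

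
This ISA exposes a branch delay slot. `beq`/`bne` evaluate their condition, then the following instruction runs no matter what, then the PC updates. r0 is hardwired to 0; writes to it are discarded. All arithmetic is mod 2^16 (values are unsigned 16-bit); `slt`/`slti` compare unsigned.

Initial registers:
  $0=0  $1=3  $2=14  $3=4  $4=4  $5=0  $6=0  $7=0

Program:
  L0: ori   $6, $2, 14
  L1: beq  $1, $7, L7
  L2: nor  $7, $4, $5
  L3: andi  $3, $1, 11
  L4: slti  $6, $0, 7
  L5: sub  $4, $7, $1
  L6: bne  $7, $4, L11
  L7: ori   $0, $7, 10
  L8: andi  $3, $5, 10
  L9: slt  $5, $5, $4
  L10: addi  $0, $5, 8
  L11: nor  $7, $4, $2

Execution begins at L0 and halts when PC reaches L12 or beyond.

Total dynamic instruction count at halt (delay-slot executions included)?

PC=0  ori   $6, $2, 14       | $0=0 $1=3 $2=14 $3=4 $4=4 $5=0 $6=14 $7=0
PC=1  beq  $1, $7, L7        | $0=0 $1=3 $2=14 $3=4 $4=4 $5=0 $6=14 $7=0  [not taken]
PC=2  nor  $7, $4, $5        | $0=0 $1=3 $2=14 $3=4 $4=4 $5=0 $6=14 $7=65531
PC=3  andi  $3, $1, 11       | $0=0 $1=3 $2=14 $3=3 $4=4 $5=0 $6=14 $7=65531
PC=4  slti  $6, $0, 7        | $0=0 $1=3 $2=14 $3=3 $4=4 $5=0 $6=1 $7=65531
PC=5  sub  $4, $7, $1        | $0=0 $1=3 $2=14 $3=3 $4=65528 $5=0 $6=1 $7=65531
PC=6  bne  $7, $4, L11       | $0=0 $1=3 $2=14 $3=3 $4=65528 $5=0 $6=1 $7=65531  [TAKEN]
PC=7  ori   $0, $7, 10       | $0=0 $1=3 $2=14 $3=3 $4=65528 $5=0 $6=1 $7=65531
PC=11 nor  $7, $4, $2        | $0=0 $1=3 $2=14 $3=3 $4=65528 $5=0 $6=1 $7=1

9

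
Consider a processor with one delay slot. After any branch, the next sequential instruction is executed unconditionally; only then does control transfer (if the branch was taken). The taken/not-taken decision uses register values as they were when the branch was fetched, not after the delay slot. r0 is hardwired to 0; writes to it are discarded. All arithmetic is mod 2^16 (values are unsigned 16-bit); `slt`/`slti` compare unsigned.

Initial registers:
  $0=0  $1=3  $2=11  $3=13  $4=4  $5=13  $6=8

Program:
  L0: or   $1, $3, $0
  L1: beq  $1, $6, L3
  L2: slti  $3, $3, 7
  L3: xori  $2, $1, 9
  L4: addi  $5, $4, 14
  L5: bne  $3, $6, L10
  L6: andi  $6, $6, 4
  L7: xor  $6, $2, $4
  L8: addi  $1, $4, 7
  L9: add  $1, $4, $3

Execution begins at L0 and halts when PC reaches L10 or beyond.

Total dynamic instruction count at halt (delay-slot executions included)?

PC=0  or   $1, $3, $0        | $0=0 $1=13 $2=11 $3=13 $4=4 $5=13 $6=8
PC=1  beq  $1, $6, L3        | $0=0 $1=13 $2=11 $3=13 $4=4 $5=13 $6=8  [not taken]
PC=2  slti  $3, $3, 7        | $0=0 $1=13 $2=11 $3=0 $4=4 $5=13 $6=8
PC=3  xori  $2, $1, 9        | $0=0 $1=13 $2=4 $3=0 $4=4 $5=13 $6=8
PC=4  addi  $5, $4, 14       | $0=0 $1=13 $2=4 $3=0 $4=4 $5=18 $6=8
PC=5  bne  $3, $6, L10       | $0=0 $1=13 $2=4 $3=0 $4=4 $5=18 $6=8  [TAKEN]
PC=6  andi  $6, $6, 4        | $0=0 $1=13 $2=4 $3=0 $4=4 $5=18 $6=0

7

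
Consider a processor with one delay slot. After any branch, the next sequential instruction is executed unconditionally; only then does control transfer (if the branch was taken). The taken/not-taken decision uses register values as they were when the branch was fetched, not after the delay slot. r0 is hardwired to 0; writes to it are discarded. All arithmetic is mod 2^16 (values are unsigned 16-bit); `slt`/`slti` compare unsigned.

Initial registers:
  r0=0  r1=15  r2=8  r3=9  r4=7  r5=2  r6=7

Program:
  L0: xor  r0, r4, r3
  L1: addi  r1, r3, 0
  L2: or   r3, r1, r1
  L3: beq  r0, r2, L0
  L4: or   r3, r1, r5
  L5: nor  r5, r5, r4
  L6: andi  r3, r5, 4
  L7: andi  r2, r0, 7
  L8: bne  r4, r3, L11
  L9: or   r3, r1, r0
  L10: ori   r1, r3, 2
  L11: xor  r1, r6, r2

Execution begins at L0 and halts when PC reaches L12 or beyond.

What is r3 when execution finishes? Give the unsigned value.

#0 xor  r0, r4, r3 ; 0/15/8/9/7/2/7
#1 addi  r1, r3, 0 ; 0/9/8/9/7/2/7
#2 or   r3, r1, r1 ; 0/9/8/9/7/2/7
#3 beq  r0, r2, L0 ; 0/9/8/9/7/2/7 ; →fallthru
#4 or   r3, r1, r5 ; 0/9/8/11/7/2/7
#5 nor  r5, r5, r4 ; 0/9/8/11/7/65528/7
#6 andi  r3, r5, 4 ; 0/9/8/0/7/65528/7
#7 andi  r2, r0, 7 ; 0/9/0/0/7/65528/7
#8 bne  r4, r3, L11 ; 0/9/0/0/7/65528/7 ; →target
#9 or   r3, r1, r0 ; 0/9/0/9/7/65528/7
#11 xor  r1, r6, r2 ; 0/7/0/9/7/65528/7

9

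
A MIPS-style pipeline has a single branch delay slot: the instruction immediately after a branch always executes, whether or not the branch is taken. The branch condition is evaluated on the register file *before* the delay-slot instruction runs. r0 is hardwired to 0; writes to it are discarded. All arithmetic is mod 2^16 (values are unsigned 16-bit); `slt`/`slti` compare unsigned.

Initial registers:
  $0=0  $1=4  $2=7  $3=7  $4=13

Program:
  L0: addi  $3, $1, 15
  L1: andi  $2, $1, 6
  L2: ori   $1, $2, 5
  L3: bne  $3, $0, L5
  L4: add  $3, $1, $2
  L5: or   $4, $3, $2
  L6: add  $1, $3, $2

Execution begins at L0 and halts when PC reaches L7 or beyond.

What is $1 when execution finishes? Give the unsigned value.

13

#0 addi  $3, $1, 15 ; 0/4/7/19/13
#1 andi  $2, $1, 6 ; 0/4/4/19/13
#2 ori   $1, $2, 5 ; 0/5/4/19/13
#3 bne  $3, $0, L5 ; 0/5/4/19/13 ; →target
#4 add  $3, $1, $2 ; 0/5/4/9/13
#5 or   $4, $3, $2 ; 0/5/4/9/13
#6 add  $1, $3, $2 ; 0/13/4/9/13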